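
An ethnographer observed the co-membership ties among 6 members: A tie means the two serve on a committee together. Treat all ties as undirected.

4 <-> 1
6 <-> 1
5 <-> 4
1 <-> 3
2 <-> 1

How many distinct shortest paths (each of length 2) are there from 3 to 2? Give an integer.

The shortest distance is 2, and the only length-2 path is 3–1–2. So there is exactly 1 shortest path.

1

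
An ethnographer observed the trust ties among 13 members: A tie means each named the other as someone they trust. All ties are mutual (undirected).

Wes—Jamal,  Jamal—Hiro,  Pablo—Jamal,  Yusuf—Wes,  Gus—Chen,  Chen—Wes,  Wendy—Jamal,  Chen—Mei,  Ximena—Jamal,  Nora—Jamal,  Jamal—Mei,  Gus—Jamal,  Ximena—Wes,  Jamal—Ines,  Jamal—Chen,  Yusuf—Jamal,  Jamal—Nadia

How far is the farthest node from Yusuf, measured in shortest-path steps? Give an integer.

2

Distances from Yusuf: Chen:2, Gus:2, Hiro:2, Ines:2, Jamal:1, Mei:2, Nadia:2, Nora:2, Pablo:2, Wendy:2, Wes:1, Ximena:2.
The largest is 2 (to Nadia, Mei, Pablo, Hiro, Ximena, Chen, Gus, Nora, Wendy, and Ines), so the eccentricity of Yusuf is 2.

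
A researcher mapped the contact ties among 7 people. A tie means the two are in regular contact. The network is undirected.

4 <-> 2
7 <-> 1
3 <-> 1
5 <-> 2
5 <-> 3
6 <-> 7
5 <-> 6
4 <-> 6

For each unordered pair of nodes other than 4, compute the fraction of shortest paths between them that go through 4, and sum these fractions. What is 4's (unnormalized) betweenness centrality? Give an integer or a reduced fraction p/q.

1

Pairs whose geodesics pass through 4 — 7–2: 1/2; 6–2: 1/2.
All other pairs contribute 0.
Summing the contributions gives betweenness(4) = 1.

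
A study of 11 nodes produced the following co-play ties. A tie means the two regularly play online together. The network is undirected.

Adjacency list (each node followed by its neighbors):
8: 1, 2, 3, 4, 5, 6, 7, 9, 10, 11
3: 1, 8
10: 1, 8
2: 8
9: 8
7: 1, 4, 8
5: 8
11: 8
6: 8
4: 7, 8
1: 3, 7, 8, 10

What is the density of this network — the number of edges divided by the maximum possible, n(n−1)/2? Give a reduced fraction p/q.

14/55

There are 14 edges and 11 nodes, so the maximum possible is C(11,2) = 55.
Density = 14/55.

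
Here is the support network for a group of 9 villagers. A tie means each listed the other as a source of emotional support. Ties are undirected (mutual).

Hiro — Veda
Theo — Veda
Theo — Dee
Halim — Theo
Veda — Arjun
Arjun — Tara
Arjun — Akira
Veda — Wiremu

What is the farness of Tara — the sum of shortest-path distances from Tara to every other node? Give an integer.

Distances from Tara: Akira:2, Arjun:1, Dee:4, Halim:4, Hiro:3, Theo:3, Veda:2, Wiremu:3.
Sum = 2 + 1 + 4 + 4 + 3 + 3 + 2 + 3 = 22.

22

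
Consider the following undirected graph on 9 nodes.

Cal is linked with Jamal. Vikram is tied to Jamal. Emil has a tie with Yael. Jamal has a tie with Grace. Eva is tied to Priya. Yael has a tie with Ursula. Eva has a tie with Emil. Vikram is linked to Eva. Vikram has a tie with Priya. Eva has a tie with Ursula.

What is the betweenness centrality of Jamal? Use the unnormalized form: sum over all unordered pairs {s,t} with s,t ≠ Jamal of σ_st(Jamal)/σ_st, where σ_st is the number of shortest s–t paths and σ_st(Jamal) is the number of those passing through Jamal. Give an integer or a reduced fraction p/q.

Pairs whose geodesics pass through Jamal — Yael–Cal: 2/2; Yael–Grace: 2/2; Eva–Cal: 1; Eva–Grace: 1; Vikram–Cal: 1; Vikram–Grace: 1; Priya–Cal: 1; Priya–Grace: 1; Cal–Ursula: 1; Cal–Emil: 1; Cal–Grace: 1; Ursula–Grace: 1; Emil–Grace: 1.
All other pairs contribute 0.
Summing the contributions gives betweenness(Jamal) = 13.

13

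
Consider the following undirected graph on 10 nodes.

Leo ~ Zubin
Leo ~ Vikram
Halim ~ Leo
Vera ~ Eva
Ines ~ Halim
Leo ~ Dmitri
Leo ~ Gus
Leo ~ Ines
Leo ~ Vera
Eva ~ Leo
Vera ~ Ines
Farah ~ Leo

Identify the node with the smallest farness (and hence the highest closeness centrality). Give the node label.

Farness (sum of distances to all others) for each node — Dmitri:17, Eva:16, Farah:17, Gus:17, Halim:16, Ines:15, Leo:9, Vera:15, Vikram:17, Zubin:17.
The smallest farness is 9, for Leo, so Leo has the highest closeness.

Leo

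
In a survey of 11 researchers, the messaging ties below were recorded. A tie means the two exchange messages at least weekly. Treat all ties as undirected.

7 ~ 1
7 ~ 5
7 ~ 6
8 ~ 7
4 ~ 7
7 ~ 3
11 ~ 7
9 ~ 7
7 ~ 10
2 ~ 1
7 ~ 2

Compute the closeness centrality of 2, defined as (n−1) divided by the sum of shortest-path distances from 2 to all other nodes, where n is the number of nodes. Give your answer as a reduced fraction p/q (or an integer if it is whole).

Distances from 2: 1:1, 3:2, 4:2, 5:2, 6:2, 7:1, 8:2, 9:2, 10:2, 11:2. Sum = 18.
n = 11, so closeness = 10/18 = 5/9.

5/9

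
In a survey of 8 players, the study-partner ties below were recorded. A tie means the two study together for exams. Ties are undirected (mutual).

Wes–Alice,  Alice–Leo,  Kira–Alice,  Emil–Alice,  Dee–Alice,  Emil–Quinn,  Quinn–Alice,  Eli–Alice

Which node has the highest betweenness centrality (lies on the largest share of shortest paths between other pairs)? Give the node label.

Alice

Unnormalized betweenness of each node: Alice:20, Dee:0, Eli:0, Emil:0, Kira:0, Leo:0, Quinn:0, Wes:0.
Alice has the largest value, 20, making it the main broker — the node through which the most shortest paths run.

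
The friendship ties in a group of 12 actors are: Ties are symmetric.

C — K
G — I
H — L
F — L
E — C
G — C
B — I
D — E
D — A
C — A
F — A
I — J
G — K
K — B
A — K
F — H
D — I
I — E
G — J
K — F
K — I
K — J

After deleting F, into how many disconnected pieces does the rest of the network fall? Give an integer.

2

Without F, the remaining ties split the others into: {H, L}; {A, B, C, D, E, G, I, J, K}.
That's 2 separate components.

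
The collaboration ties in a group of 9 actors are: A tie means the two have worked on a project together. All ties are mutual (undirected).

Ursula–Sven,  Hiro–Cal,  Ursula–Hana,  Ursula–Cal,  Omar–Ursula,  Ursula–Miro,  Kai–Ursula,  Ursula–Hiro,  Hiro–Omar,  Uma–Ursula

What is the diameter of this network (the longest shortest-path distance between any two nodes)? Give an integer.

Eccentricity of each node (its greatest distance to any other): Cal:2, Hana:2, Hiro:2, Kai:2, Miro:2, Omar:2, Sven:2, Uma:2, Ursula:1.
The maximum eccentricity is 2, realized for instance by the pair Omar–Miro via Omar – Ursula – Miro. So the diameter is 2.

2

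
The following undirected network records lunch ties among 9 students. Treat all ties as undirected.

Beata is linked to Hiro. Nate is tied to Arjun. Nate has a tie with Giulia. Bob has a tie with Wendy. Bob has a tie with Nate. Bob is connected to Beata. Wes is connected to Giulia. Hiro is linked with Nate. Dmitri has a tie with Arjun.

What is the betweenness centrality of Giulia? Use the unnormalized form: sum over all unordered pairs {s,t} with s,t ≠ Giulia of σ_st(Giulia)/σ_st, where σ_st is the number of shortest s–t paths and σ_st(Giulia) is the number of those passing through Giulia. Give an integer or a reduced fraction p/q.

Pairs whose geodesics pass through Giulia — Dmitri–Wes: 1; Wes–Hiro: 1; Wes–Wendy: 1; Wes–Beata: 2/2; Wes–Arjun: 1; Wes–Bob: 1; Wes–Nate: 1.
All other pairs contribute 0.
Summing the contributions gives betweenness(Giulia) = 7.

7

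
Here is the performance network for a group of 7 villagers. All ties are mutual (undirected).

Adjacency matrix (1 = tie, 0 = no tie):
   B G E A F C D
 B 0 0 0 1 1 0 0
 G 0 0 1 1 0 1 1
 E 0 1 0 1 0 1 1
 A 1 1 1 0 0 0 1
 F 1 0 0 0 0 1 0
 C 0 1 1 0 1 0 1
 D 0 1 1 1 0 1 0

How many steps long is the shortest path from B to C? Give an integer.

One shortest route is B – F – C, which uses 2 edges, and B and C are not directly tied, so nothing shorter exists. So d(B,C) = 2.

2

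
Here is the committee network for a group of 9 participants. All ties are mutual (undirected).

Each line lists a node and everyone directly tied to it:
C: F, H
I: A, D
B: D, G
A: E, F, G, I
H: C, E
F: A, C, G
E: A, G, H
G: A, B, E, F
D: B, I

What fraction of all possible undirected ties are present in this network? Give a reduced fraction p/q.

1/3

There are 12 edges and 9 nodes, so the maximum possible is C(9,2) = 36.
Density = 12/36 = 1/3.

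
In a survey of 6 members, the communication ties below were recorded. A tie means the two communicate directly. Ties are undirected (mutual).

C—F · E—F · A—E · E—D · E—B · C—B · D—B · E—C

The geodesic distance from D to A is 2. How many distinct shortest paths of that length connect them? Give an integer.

The shortest distance is 2, and the only length-2 path is D–E–A. So there is exactly 1 shortest path.

1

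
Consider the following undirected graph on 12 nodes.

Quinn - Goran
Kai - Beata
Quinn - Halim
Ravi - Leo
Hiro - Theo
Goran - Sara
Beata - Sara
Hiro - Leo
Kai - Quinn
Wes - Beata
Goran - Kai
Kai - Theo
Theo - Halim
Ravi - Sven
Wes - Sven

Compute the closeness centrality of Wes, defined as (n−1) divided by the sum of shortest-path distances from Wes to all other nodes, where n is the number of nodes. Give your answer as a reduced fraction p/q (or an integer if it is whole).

11/28

Distances from Wes: Beata:1, Goran:3, Halim:4, Hiro:4, Kai:2, Leo:3, Quinn:3, Ravi:2, Sara:2, Sven:1, Theo:3. Sum = 28.
n = 12, so closeness = 11/28.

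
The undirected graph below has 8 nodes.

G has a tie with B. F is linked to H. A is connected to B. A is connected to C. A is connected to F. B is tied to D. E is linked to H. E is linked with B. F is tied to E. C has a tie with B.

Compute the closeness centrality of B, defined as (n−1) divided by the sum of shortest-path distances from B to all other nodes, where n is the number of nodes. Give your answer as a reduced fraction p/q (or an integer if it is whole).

Distances from B: A:1, C:1, D:1, E:1, F:2, G:1, H:2. Sum = 9.
n = 8, so closeness = 7/9.

7/9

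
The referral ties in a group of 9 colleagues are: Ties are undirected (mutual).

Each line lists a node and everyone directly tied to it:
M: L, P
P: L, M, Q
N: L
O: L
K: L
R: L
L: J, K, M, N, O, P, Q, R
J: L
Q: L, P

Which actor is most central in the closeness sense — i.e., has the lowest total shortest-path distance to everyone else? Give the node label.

Farness (sum of distances to all others) for each node — J:15, K:15, L:8, M:14, N:15, O:15, P:13, Q:14, R:15.
The smallest farness is 8, for L, so L has the highest closeness.

L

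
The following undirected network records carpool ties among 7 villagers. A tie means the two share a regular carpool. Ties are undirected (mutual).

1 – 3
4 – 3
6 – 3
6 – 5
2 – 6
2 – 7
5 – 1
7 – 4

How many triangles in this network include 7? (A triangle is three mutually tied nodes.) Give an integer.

7's neighbors are 2 and 4, but none of them are tied to each other, so no triangle contains 7.

0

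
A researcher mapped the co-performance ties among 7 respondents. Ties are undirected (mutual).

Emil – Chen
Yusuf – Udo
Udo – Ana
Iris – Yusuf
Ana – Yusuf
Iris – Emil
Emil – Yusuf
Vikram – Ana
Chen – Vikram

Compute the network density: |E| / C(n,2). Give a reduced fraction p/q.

3/7

There are 9 edges and 7 nodes, so the maximum possible is C(7,2) = 21.
Density = 9/21 = 3/7.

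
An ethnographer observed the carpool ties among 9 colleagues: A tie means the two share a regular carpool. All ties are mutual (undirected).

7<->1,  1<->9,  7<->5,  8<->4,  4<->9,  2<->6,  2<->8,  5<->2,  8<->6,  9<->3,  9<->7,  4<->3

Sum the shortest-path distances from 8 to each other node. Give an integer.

15

Distances from 8: 1:3, 2:1, 3:2, 4:1, 5:2, 6:1, 7:3, 9:2.
Sum = 3 + 1 + 2 + 1 + 2 + 1 + 3 + 2 = 15.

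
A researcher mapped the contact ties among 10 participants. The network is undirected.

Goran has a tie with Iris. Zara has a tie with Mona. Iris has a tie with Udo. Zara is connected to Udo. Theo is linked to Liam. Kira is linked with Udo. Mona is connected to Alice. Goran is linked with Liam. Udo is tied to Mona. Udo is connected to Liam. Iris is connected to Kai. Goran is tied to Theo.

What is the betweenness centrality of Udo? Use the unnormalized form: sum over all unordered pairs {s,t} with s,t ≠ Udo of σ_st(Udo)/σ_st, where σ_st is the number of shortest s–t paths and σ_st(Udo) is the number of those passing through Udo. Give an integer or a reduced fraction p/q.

24

Pairs whose geodesics pass through Udo — Alice–Kira: 1; Alice–Iris: 1; Alice–Theo: 1; Alice–Kai: 1; Alice–Liam: 1; Alice–Goran: 2/2; Zara–Kira: 1; Zara–Iris: 1; Zara–Theo: 1; Zara–Kai: 1; Zara–Liam: 1; Zara–Goran: 2/2; Kira–Iris: 1; Kira–Mona: 1 … (+11 more pairs).
All other pairs contribute 0.
Summing the contributions gives betweenness(Udo) = 24.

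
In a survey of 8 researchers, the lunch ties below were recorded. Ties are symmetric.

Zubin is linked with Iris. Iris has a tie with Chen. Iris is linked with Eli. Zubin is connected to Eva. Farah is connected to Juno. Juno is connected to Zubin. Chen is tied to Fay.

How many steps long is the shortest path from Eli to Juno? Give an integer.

3

One shortest route is Eli – Iris – Zubin – Juno, which uses 3 edges, and at distance 2 from Eli we only reach {Chen, Zubin}, which does not include Juno. So d(Eli,Juno) = 3.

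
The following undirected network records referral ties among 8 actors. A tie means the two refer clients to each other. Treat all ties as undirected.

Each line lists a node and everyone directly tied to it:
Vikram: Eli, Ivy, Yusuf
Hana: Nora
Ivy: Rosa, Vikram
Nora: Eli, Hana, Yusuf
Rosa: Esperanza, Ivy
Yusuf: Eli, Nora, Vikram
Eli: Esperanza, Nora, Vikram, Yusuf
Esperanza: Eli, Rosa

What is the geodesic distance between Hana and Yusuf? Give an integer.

2

One shortest route is Hana – Nora – Yusuf, which uses 2 edges, and Hana and Yusuf are not directly tied, so nothing shorter exists. So d(Hana,Yusuf) = 2.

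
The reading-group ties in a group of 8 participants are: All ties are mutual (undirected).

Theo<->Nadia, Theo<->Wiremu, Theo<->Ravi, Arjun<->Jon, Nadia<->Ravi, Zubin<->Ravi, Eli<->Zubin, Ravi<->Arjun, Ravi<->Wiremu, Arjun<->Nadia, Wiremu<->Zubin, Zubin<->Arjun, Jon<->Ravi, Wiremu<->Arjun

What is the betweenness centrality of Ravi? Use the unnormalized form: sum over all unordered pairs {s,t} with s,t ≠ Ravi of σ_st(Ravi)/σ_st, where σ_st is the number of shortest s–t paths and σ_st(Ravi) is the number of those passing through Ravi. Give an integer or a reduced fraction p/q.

Pairs whose geodesics pass through Ravi — Zubin–Nadia: 1/2; Zubin–Jon: 1/2; Zubin–Theo: 1/2; Arjun–Theo: 1/3; Wiremu–Nadia: 1/3; Wiremu–Jon: 1/2; Eli–Nadia: 1/2; Eli–Jon: 1/2; Eli–Theo: 1/2; Nadia–Jon: 1/2; Jon–Theo: 1.
All other pairs contribute 0.
Summing the contributions gives betweenness(Ravi) = 17/3.

17/3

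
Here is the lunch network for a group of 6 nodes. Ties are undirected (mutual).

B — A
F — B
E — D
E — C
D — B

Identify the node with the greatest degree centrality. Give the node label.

Degrees — A:1, B:3, C:1, D:2, E:2, F:1.
The maximum is 3, attained only by B.

B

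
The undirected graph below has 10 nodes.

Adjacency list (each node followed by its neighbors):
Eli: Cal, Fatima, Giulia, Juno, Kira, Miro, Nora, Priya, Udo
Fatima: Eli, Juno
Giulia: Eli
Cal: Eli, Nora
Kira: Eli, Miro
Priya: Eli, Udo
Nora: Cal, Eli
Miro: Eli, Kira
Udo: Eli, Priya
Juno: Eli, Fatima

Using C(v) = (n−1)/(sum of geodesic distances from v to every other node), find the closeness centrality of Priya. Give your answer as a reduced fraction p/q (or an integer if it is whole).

9/16

Distances from Priya: Cal:2, Eli:1, Fatima:2, Giulia:2, Juno:2, Kira:2, Miro:2, Nora:2, Udo:1. Sum = 16.
n = 10, so closeness = 9/16.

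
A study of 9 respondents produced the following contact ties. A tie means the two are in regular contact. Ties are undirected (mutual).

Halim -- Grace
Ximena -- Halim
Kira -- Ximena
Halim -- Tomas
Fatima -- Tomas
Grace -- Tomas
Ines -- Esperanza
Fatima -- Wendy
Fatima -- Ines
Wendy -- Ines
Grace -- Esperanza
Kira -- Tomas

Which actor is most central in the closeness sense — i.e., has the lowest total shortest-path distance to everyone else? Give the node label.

Farness (sum of distances to all others) for each node — Esperanza:16, Fatima:14, Grace:14, Halim:15, Ines:17, Kira:17, Tomas:12, Wendy:19, Ximena:20.
The smallest farness is 12, for Tomas, so Tomas has the highest closeness.

Tomas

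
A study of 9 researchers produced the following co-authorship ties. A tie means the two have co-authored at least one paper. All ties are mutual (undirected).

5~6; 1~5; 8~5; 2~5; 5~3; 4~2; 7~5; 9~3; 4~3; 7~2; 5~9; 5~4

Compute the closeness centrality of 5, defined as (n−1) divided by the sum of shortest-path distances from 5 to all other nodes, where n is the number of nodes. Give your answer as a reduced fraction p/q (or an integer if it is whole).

1

Distances from 5: 1:1, 2:1, 3:1, 4:1, 6:1, 7:1, 8:1, 9:1. Sum = 8.
n = 9, so closeness = 8/8 = 1.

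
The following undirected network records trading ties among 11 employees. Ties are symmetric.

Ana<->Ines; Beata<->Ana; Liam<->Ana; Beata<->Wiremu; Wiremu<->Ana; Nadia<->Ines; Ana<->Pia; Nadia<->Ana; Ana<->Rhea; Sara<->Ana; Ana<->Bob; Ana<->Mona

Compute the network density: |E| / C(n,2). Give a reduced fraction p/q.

12/55

There are 12 edges and 11 nodes, so the maximum possible is C(11,2) = 55.
Density = 12/55.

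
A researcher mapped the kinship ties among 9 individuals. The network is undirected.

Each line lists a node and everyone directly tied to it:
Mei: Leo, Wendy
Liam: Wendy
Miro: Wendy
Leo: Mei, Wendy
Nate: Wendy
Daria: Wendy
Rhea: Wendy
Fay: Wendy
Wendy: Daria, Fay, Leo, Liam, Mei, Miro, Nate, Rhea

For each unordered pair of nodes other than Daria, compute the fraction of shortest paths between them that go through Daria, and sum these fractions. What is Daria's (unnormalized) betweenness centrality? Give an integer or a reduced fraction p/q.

0

No shortest path between any pair of other nodes passes through Daria.
Summing the contributions gives betweenness(Daria) = 0.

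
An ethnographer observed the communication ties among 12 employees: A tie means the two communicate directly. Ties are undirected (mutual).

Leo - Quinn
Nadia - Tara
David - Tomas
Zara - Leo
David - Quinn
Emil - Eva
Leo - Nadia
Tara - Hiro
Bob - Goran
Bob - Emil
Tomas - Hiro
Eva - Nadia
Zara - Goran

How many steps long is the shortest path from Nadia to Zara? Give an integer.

2

One shortest route is Nadia – Leo – Zara, which uses 2 edges, and Nadia and Zara are not directly tied, so nothing shorter exists. So d(Nadia,Zara) = 2.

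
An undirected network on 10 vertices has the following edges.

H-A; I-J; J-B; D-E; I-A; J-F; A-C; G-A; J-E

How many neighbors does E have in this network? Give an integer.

2

E is directly tied to D and J. That is 2 neighbors, so the degree of E is 2.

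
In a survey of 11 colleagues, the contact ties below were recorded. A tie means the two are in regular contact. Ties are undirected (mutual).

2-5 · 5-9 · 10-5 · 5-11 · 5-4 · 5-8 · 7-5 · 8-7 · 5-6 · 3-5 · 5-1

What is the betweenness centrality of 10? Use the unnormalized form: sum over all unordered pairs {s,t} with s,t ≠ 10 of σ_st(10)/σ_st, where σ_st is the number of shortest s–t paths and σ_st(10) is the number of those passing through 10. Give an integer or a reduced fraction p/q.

0

No shortest path between any pair of other nodes passes through 10.
Summing the contributions gives betweenness(10) = 0.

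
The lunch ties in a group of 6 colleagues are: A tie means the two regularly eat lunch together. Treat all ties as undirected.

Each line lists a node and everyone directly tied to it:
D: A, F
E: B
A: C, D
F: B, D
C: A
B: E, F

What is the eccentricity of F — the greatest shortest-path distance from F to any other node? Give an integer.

Distances from F: A:2, B:1, C:3, D:1, E:2.
The largest is 3 (to C), so the eccentricity of F is 3.

3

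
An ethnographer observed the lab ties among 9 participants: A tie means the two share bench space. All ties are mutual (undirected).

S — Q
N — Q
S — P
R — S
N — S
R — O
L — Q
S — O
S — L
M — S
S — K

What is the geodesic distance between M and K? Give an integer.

One shortest route is M – S – K, which uses 2 edges, and M and K are not directly tied, so nothing shorter exists. So d(M,K) = 2.

2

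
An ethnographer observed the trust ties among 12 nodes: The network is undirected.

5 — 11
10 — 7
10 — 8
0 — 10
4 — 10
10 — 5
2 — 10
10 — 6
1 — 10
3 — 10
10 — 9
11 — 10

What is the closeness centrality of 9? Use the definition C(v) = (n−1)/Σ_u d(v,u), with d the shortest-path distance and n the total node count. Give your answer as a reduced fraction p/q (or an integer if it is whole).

Distances from 9: 0:2, 1:2, 2:2, 3:2, 4:2, 5:2, 6:2, 7:2, 8:2, 10:1, 11:2. Sum = 21.
n = 12, so closeness = 11/21.

11/21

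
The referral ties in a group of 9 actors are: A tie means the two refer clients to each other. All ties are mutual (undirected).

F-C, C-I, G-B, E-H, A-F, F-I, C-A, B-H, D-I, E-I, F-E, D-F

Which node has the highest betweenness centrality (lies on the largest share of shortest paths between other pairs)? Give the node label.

E

Unnormalized betweenness of each node: A:0, B:7, C:1/2, D:0, E:15, F:10, G:0, H:12, I:9/2.
E has the largest value, 15, making it the main broker — the node through which the most shortest paths run.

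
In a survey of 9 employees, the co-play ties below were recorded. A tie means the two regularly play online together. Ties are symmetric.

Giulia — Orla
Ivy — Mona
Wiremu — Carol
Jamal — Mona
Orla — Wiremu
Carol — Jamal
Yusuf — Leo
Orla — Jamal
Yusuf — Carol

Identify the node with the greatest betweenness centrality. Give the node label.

Jamal

Unnormalized betweenness of each node: Carol:27/2, Giulia:0, Ivy:0, Jamal:15, Leo:0, Mona:7, Orla:17/2, Wiremu:3, Yusuf:7.
Jamal has the largest value, 15, making it the main broker — the node through which the most shortest paths run.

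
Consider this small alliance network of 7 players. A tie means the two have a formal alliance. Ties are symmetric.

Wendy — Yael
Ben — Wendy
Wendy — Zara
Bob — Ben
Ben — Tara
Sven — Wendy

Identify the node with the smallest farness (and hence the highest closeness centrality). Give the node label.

Farness (sum of distances to all others) for each node — Ben:9, Bob:14, Sven:13, Tara:14, Wendy:8, Yael:13, Zara:13.
The smallest farness is 8, for Wendy, so Wendy has the highest closeness.

Wendy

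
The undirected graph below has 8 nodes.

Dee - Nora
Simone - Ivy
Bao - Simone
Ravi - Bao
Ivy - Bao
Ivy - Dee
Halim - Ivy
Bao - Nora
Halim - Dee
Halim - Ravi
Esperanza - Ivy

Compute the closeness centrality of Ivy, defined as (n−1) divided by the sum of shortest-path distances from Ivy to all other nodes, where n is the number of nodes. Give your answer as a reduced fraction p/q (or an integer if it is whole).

7/9

Distances from Ivy: Bao:1, Dee:1, Esperanza:1, Halim:1, Nora:2, Ravi:2, Simone:1. Sum = 9.
n = 8, so closeness = 7/9.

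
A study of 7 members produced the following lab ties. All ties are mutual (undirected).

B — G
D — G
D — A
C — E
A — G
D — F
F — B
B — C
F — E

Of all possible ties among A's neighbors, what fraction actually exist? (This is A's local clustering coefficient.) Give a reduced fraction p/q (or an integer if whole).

A's neighbors: D and G (k = 2).
Possible neighbor pairs: C(2,2) = 1. Edges among them: D–G → e = 1.
Clustering(A) = 1/1.

1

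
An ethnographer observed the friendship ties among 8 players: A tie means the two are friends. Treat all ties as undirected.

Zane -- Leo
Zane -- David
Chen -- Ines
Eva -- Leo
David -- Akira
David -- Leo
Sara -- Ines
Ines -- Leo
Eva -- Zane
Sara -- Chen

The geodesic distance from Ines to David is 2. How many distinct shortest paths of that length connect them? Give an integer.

The shortest distance is 2, and the only length-2 path is Ines–Leo–David. So there is exactly 1 shortest path.

1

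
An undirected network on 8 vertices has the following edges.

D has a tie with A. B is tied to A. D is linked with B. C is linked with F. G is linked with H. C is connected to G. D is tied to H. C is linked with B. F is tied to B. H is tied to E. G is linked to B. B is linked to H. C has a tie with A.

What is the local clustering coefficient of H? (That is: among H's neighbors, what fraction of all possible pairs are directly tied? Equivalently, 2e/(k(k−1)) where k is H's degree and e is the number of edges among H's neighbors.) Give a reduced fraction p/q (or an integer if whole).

H's neighbors: B, D, E, and G (k = 4).
Possible neighbor pairs: C(4,2) = 6. Edges among them: B–D, B–G → e = 2.
Clustering(H) = 2/6 = 1/3.

1/3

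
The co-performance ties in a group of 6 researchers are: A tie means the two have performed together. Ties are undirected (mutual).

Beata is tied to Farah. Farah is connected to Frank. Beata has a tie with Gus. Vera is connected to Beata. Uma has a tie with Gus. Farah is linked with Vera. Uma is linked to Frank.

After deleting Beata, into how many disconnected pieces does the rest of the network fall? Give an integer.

1

Beata's neighbors (Farah, Gus, and Vera) remain reachable from one another through other ties, so the rest of the network stays in one piece.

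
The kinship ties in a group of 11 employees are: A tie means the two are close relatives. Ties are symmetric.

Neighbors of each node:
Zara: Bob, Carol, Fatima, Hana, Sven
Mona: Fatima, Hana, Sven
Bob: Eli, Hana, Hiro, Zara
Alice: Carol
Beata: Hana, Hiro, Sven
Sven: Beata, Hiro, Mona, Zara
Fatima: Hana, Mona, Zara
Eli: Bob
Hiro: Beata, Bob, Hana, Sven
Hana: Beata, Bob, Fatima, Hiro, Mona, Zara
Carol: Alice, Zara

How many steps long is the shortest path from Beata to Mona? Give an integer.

One shortest route is Beata – Sven – Mona, which uses 2 edges, and Beata and Mona are not directly tied, so nothing shorter exists. So d(Beata,Mona) = 2.

2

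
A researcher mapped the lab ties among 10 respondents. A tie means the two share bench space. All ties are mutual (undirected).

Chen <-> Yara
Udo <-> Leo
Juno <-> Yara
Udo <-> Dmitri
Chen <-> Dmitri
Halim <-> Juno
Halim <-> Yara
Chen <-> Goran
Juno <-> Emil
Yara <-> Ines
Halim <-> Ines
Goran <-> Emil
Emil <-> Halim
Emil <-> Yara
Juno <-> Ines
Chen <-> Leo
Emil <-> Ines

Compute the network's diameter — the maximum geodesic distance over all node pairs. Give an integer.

Eccentricity of each node (its greatest distance to any other): Chen:2, Dmitri:3, Emil:4, Goran:3, Halim:4, Ines:4, Juno:4, Leo:3, Udo:4, Yara:3.
The maximum eccentricity is 4, realized for instance by the pair Udo–Juno via Udo – Dmitri – Chen – Yara – Juno. So the diameter is 4.

4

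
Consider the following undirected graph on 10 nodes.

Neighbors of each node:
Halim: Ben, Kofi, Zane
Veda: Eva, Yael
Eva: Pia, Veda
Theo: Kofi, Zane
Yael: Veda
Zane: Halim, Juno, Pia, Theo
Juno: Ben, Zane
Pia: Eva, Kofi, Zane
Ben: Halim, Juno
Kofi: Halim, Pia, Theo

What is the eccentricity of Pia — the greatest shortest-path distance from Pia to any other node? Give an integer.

Distances from Pia: Ben:3, Eva:1, Halim:2, Juno:2, Kofi:1, Theo:2, Veda:2, Yael:3, Zane:1.
The largest is 3 (to Ben and Yael), so the eccentricity of Pia is 3.

3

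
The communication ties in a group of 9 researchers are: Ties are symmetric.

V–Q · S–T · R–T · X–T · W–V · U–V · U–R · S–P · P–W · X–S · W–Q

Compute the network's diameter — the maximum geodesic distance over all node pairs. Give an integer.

4

Eccentricity of each node (its greatest distance to any other): P:3, Q:4, R:3, S:3, T:4, U:3, V:4, W:3, X:4.
The maximum eccentricity is 4, realized for instance by the pair X–V via X – S – P – W – V. So the diameter is 4.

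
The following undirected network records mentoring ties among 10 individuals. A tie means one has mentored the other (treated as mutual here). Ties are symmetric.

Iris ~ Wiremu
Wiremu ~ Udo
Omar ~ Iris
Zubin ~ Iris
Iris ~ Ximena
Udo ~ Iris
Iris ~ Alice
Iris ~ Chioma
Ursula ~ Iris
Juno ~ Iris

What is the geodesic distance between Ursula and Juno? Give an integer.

2

One shortest route is Ursula – Iris – Juno, which uses 2 edges, and Ursula and Juno are not directly tied, so nothing shorter exists. So d(Ursula,Juno) = 2.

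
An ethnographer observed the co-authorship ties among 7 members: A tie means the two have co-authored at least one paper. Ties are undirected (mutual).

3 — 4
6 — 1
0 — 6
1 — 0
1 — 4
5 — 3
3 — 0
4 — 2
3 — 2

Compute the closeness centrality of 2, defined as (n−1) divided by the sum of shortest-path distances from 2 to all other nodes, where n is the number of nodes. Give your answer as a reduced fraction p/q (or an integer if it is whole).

6/11

Distances from 2: 0:2, 1:2, 3:1, 4:1, 5:2, 6:3. Sum = 11.
n = 7, so closeness = 6/11.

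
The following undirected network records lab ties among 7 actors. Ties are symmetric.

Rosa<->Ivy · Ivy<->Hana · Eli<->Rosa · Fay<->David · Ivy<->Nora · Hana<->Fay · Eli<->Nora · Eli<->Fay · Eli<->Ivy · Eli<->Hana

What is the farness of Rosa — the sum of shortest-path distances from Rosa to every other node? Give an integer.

Distances from Rosa: David:3, Eli:1, Fay:2, Hana:2, Ivy:1, Nora:2.
Sum = 3 + 1 + 2 + 2 + 1 + 2 = 11.

11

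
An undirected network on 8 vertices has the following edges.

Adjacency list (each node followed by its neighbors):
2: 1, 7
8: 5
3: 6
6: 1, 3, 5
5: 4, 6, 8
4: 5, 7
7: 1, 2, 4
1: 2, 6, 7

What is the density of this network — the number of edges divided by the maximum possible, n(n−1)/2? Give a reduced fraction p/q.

There are 9 edges and 8 nodes, so the maximum possible is C(8,2) = 28.
Density = 9/28.

9/28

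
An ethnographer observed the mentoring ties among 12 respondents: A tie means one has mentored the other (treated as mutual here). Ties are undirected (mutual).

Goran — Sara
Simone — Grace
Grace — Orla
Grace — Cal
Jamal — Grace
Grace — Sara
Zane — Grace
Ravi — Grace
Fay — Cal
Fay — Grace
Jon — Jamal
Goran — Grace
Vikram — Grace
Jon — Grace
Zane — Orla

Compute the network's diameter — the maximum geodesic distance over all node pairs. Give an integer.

Eccentricity of each node (its greatest distance to any other): Cal:2, Fay:2, Goran:2, Grace:1, Jamal:2, Jon:2, Orla:2, Ravi:2, Sara:2, Simone:2, Vikram:2, Zane:2.
The maximum eccentricity is 2, realized for instance by the pair Fay–Jamal via Fay – Grace – Jamal. So the diameter is 2.

2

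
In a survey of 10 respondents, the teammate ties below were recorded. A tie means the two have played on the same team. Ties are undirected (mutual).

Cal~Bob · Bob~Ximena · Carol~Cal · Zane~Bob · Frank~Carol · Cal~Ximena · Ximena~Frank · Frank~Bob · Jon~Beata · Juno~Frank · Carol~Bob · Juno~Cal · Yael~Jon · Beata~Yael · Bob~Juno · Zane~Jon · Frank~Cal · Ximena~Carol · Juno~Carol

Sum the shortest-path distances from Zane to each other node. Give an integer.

16

Distances from Zane: Beata:2, Bob:1, Cal:2, Carol:2, Frank:2, Jon:1, Juno:2, Ximena:2, Yael:2.
Sum = 2 + 1 + 2 + 2 + 2 + 1 + 2 + 2 + 2 = 16.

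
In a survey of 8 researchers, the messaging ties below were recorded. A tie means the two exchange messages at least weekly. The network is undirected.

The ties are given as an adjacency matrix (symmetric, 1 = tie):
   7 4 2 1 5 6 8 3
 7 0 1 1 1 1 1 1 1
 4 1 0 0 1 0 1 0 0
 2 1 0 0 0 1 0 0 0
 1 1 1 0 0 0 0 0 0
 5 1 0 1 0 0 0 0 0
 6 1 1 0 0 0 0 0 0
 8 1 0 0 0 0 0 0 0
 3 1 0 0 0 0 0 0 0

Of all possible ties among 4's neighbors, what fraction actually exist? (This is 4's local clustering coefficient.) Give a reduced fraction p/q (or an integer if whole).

4's neighbors: 1, 6, and 7 (k = 3).
Possible neighbor pairs: C(3,2) = 3. Edges among them: 1–7, 6–7 → e = 2.
Clustering(4) = 2/3.

2/3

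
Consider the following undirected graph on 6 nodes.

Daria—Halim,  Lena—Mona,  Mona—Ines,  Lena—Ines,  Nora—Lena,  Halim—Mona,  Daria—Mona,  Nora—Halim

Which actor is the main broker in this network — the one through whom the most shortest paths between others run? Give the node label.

Mona

Unnormalized betweenness of each node: Daria:0, Halim:3/2, Ines:0, Lena:3/2, Mona:7/2, Nora:1/2.
Mona has the largest value, 7/2, making it the main broker — the node through which the most shortest paths run.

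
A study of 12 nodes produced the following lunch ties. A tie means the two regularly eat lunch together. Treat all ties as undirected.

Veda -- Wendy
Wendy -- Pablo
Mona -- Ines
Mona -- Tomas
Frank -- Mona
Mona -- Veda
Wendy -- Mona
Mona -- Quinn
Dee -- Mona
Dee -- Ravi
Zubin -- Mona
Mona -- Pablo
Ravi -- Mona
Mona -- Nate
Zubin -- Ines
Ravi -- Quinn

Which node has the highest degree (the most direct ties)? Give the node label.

Degrees — Dee:2, Frank:1, Ines:2, Mona:11, Nate:1, Pablo:2, Quinn:2, Ravi:3, Tomas:1, Veda:2, Wendy:3, Zubin:2.
The maximum is 11, attained only by Mona.

Mona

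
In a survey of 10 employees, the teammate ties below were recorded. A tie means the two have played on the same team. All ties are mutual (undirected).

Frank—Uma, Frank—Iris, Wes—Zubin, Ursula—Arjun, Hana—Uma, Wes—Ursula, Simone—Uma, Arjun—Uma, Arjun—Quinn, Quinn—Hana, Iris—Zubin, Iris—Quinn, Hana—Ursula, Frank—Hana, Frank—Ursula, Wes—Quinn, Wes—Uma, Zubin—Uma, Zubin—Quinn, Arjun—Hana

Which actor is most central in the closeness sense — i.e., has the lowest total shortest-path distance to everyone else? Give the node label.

Farness (sum of distances to all others) for each node — Arjun:14, Frank:14, Hana:13, Iris:16, Quinn:14, Simone:20, Uma:12, Ursula:15, Wes:14, Zubin:14.
The smallest farness is 12, for Uma, so Uma has the highest closeness.

Uma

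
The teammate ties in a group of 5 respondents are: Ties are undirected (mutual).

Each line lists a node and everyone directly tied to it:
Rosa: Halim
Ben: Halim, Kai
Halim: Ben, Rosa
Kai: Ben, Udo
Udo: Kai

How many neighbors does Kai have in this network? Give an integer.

2

Kai is directly tied to Ben and Udo. That is 2 neighbors, so the degree of Kai is 2.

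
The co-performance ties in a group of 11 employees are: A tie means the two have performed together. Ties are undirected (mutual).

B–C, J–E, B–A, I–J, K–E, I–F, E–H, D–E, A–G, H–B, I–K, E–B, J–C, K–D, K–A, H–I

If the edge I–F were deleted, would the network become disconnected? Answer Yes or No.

Without the I–F edge there is no alternate route between I and F, so the network disconnects. It is a bridge.

Yes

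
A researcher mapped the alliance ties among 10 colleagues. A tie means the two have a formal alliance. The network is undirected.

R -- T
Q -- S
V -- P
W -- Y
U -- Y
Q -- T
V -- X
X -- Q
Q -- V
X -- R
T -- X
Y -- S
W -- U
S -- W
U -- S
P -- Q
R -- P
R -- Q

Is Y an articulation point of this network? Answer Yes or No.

Even without Y, every remaining node can still reach every other (the residual graph is connected), so Y is not a cut vertex.

No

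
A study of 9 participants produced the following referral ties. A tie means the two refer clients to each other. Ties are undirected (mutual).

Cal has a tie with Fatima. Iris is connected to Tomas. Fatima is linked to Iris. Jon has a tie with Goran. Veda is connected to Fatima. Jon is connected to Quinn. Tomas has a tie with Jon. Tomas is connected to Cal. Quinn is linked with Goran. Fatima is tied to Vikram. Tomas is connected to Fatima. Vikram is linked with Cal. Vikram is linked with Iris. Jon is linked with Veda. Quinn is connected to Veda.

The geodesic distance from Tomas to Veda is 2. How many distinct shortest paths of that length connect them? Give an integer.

The shortest distance is 2. The length-2 paths are: Tomas–Jon–Veda; Tomas–Fatima–Veda.
That gives 2 distinct shortest paths.

2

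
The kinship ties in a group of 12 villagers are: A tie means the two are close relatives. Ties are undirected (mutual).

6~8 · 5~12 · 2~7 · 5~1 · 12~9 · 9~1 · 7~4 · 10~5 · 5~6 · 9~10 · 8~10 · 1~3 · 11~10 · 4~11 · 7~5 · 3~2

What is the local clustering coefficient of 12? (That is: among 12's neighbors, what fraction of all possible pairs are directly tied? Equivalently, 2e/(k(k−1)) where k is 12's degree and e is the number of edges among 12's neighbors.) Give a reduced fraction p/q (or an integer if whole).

0

12's neighbors: 5 and 9 (k = 2).
Possible neighbor pairs: C(2,2) = 1. Edges among them: none → e = 0.
Clustering(12) = 0/1.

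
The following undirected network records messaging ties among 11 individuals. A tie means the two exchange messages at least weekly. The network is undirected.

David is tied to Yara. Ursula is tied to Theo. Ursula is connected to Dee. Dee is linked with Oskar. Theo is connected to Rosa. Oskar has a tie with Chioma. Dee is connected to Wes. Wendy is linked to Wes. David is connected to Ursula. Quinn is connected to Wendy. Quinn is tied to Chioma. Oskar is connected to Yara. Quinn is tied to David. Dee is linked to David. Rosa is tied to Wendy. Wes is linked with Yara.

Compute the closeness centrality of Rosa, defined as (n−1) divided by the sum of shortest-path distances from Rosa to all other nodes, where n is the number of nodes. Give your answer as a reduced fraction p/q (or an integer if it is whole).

Distances from Rosa: Chioma:3, David:3, Dee:3, Oskar:4, Quinn:2, Theo:1, Ursula:2, Wendy:1, Wes:2, Yara:3. Sum = 24.
n = 11, so closeness = 10/24 = 5/12.

5/12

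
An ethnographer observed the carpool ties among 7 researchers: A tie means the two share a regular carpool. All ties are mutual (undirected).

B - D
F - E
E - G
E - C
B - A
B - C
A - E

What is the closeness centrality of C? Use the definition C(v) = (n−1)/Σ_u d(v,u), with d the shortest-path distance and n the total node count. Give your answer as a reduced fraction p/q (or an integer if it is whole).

Distances from C: A:2, B:1, D:2, E:1, F:2, G:2. Sum = 10.
n = 7, so closeness = 6/10 = 3/5.

3/5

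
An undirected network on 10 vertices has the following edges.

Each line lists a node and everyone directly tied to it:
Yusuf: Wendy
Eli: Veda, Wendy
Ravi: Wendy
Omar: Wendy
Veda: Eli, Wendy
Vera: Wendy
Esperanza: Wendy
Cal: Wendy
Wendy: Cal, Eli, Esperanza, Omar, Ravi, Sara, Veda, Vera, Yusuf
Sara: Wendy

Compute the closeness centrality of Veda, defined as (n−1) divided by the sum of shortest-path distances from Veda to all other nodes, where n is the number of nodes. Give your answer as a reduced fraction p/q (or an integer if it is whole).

Distances from Veda: Cal:2, Eli:1, Esperanza:2, Omar:2, Ravi:2, Sara:2, Vera:2, Wendy:1, Yusuf:2. Sum = 16.
n = 10, so closeness = 9/16.

9/16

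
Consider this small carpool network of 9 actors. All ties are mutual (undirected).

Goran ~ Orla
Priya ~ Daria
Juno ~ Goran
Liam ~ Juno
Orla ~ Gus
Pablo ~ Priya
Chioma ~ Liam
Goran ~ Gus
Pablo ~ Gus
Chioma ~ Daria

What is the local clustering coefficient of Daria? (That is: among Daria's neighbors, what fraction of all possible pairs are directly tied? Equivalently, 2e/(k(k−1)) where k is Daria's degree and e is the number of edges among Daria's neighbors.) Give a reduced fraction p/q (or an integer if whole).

Daria's neighbors: Chioma and Priya (k = 2).
Possible neighbor pairs: C(2,2) = 1. Edges among them: none → e = 0.
Clustering(Daria) = 0/1.

0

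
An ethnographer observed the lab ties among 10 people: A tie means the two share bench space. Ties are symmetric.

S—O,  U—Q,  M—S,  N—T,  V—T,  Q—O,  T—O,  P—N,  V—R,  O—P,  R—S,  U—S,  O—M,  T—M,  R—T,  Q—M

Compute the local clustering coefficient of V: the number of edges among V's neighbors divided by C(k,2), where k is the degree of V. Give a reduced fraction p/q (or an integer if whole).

V's neighbors: R and T (k = 2).
Possible neighbor pairs: C(2,2) = 1. Edges among them: R–T → e = 1.
Clustering(V) = 1/1.

1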